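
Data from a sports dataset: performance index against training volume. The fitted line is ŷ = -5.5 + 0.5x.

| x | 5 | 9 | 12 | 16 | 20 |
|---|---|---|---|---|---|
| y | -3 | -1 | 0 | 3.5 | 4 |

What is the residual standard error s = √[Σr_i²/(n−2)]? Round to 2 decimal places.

s = 0.71

x=5: ŷ = -5.5 + 0.5·5 = -3; r = -3 − (-3) = 0
x=9: ŷ = -5.5 + 0.5·9 = -1; r = -1 − (-1) = 0
x=12: ŷ = -5.5 + 0.5·12 = 0.5; r = 0 − 0.5 = -0.5
x=16: ŷ = -5.5 + 0.5·16 = 2.5; r = 3.5 − 2.5 = 1
x=20: ŷ = -5.5 + 0.5·20 = 4.5; r = 4 − 4.5 = -0.5
SSE = 0 + 0 + 0.25 + 1 + 0.25 = 1.5
s = √(1.5/3) = √0.5 ≈ 0.71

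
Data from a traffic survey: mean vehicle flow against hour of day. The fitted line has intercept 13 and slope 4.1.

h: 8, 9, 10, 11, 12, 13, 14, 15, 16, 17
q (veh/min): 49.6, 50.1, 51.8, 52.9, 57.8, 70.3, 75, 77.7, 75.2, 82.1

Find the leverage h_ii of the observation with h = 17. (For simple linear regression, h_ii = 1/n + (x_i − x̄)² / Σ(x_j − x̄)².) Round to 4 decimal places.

h = 0.3455

h̄ = (8 + 9 + 10 + 11 + 12 + 13 + 14 + 15 + 16 + 17)/10 = 12.5
Σ(h − h̄)² = 20.25 + 12.25 + 6.25 + 2.25 + 0.25 + 0.25 + 2.25 + 6.25 + 12.25 + 20.25 = 82.5
h = 1/10 + (4.5)²/82.5 = 0.1 + 0.245455 = 0.3455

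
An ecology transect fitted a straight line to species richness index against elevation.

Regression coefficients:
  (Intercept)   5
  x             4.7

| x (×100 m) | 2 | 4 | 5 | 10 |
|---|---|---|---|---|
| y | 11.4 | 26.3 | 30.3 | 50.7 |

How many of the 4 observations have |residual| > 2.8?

x=2: ŷ = 5 + 4.7·2 = 14.4; r = 11.4 − 14.4 = -3
x=4: ŷ = 5 + 4.7·4 = 23.8; r = 26.3 − 23.8 = 2.5
x=5: ŷ = 5 + 4.7·5 = 28.5; r = 30.3 − 28.5 = 1.8
x=10: ŷ = 5 + 4.7·10 = 52; r = 50.7 − 52 = -1.3
|r| > 2.8: x=2 (|r|=3) → 1

1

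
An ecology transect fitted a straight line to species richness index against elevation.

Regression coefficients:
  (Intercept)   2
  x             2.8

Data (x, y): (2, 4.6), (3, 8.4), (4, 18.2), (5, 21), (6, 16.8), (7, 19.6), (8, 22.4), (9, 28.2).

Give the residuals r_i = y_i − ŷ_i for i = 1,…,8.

-3, -2, 5, 5, -2, -2, -2, 1

x=2: ŷ = 2 + 2.8·2 = 7.6; r = 4.6 − 7.6 = -3
x=3: ŷ = 2 + 2.8·3 = 10.4; r = 8.4 − 10.4 = -2
x=4: ŷ = 2 + 2.8·4 = 13.2; r = 18.2 − 13.2 = 5
x=5: ŷ = 2 + 2.8·5 = 16; r = 21 − 16 = 5
x=6: ŷ = 2 + 2.8·6 = 18.8; r = 16.8 − 18.8 = -2
x=7: ŷ = 2 + 2.8·7 = 21.6; r = 19.6 − 21.6 = -2
x=8: ŷ = 2 + 2.8·8 = 24.4; r = 22.4 − 24.4 = -2
x=9: ŷ = 2 + 2.8·9 = 27.2; r = 28.2 − 27.2 = 1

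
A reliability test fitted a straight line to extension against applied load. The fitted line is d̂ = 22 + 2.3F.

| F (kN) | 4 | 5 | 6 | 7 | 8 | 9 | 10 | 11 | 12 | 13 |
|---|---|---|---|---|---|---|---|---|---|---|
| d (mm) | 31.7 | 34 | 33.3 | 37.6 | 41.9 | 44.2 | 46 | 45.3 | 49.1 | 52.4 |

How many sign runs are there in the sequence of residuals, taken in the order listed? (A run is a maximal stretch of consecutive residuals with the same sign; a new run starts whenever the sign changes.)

F=4: d̂ = 22 + 2.3·4 = 31.2; e = 31.7 − 31.2 = 0.5
F=5: d̂ = 22 + 2.3·5 = 33.5; e = 34 − 33.5 = 0.5
F=6: d̂ = 22 + 2.3·6 = 35.8; e = 33.3 − 35.8 = -2.5
F=7: d̂ = 22 + 2.3·7 = 38.1; e = 37.6 − 38.1 = -0.5
F=8: d̂ = 22 + 2.3·8 = 40.4; e = 41.9 − 40.4 = 1.5
F=9: d̂ = 22 + 2.3·9 = 42.7; e = 44.2 − 42.7 = 1.5
F=10: d̂ = 22 + 2.3·10 = 45; e = 46 − 45 = 1
F=11: d̂ = 22 + 2.3·11 = 47.3; e = 45.3 − 47.3 = -2
F=12: d̂ = 22 + 2.3·12 = 49.6; e = 49.1 − 49.6 = -0.5
F=13: d̂ = 22 + 2.3·13 = 51.9; e = 52.4 − 51.9 = 0.5
Signs: + + − − + + + − − +
Runs: +×2, −×2, +×3, −×2, +×1 → 5

5 runs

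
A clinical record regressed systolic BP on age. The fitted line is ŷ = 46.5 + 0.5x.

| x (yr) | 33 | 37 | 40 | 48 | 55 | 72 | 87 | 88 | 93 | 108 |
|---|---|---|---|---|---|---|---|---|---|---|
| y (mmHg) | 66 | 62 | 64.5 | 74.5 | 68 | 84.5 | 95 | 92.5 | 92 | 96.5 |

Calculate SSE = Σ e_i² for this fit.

SSE = 124

x=33: ŷ = 46.5 + 0.5·33 = 63; e = 66 − 63 = 3
x=37: ŷ = 46.5 + 0.5·37 = 65; e = 62 − 65 = -3
x=40: ŷ = 46.5 + 0.5·40 = 66.5; e = 64.5 − 66.5 = -2
x=48: ŷ = 46.5 + 0.5·48 = 70.5; e = 74.5 − 70.5 = 4
x=55: ŷ = 46.5 + 0.5·55 = 74; e = 68 − 74 = -6
x=72: ŷ = 46.5 + 0.5·72 = 82.5; e = 84.5 − 82.5 = 2
x=87: ŷ = 46.5 + 0.5·87 = 90; e = 95 − 90 = 5
x=88: ŷ = 46.5 + 0.5·88 = 90.5; e = 92.5 − 90.5 = 2
x=93: ŷ = 46.5 + 0.5·93 = 93; e = 92 − 93 = -1
x=108: ŷ = 46.5 + 0.5·108 = 100.5; e = 96.5 − 100.5 = -4
SSE = 9 + 9 + 4 + 16 + 36 + 4 + 25 + 4 + 1 + 16 = 124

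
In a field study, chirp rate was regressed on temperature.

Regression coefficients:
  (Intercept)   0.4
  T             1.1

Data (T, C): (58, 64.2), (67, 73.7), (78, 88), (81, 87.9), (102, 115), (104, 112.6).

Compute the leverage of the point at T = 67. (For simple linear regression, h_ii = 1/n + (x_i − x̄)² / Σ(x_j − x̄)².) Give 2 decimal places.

T̄ = (58 + 67 + 78 + 81 + 102 + 104)/6 = 81.6667
Σ(T − T̄)² = 560.111 + 215.111 + 13.4444 + 0.444444 + 413.444 + 498.778 = 1701.33
h = 1/6 + (-14.6667)²/1701.33 = 0.166667 + 0.126437 = 0.29

h = 0.29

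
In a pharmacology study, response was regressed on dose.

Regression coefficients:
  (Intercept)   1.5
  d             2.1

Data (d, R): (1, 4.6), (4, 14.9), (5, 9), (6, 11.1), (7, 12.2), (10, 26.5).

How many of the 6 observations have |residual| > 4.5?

d=1: R̂ = 1.5 + 2.1·1 = 3.6; e = 4.6 − 3.6 = 1
d=4: R̂ = 1.5 + 2.1·4 = 9.9; e = 14.9 − 9.9 = 5
d=5: R̂ = 1.5 + 2.1·5 = 12; e = 9 − 12 = -3
d=6: R̂ = 1.5 + 2.1·6 = 14.1; e = 11.1 − 14.1 = -3
d=7: R̂ = 1.5 + 2.1·7 = 16.2; e = 12.2 − 16.2 = -4
d=10: R̂ = 1.5 + 2.1·10 = 22.5; e = 26.5 − 22.5 = 4
|e| > 4.5: d=4 (|e|=5) → 1

1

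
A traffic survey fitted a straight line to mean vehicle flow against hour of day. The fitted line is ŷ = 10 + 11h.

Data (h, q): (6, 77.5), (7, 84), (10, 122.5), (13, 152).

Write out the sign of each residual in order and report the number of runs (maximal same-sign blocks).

4 runs

h=6: ŷ = 10 + 11·6 = 76; r = 77.5 − 76 = 1.5
h=7: ŷ = 10 + 11·7 = 87; r = 84 − 87 = -3
h=10: ŷ = 10 + 11·10 = 120; r = 122.5 − 120 = 2.5
h=13: ŷ = 10 + 11·13 = 153; r = 152 − 153 = -1
Signs: + − + −
Runs: +×1, −×1, +×1, −×1 → 4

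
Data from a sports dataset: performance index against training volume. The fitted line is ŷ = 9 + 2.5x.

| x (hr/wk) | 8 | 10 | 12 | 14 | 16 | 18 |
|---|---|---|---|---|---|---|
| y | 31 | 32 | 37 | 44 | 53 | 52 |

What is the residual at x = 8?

ŷ = 9 + 2.5·8 = 29
r = 31 − 29 = 2

r = 2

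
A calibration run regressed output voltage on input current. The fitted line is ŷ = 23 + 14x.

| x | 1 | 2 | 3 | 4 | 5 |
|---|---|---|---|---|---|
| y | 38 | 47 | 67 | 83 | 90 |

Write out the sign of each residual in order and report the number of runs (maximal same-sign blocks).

x=1: ŷ = 23 + 14·1 = 37; e = 38 − 37 = 1
x=2: ŷ = 23 + 14·2 = 51; e = 47 − 51 = -4
x=3: ŷ = 23 + 14·3 = 65; e = 67 − 65 = 2
x=4: ŷ = 23 + 14·4 = 79; e = 83 − 79 = 4
x=5: ŷ = 23 + 14·5 = 93; e = 90 − 93 = -3
Signs: + − + + −
Runs: +×1, −×1, +×2, −×1 → 4

4 runs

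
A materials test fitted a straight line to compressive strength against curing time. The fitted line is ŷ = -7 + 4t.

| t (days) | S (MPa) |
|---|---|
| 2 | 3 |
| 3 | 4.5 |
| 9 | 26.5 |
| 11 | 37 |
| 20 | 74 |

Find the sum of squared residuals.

t=2: ŷ = -7 + 4·2 = 1; e = 3 − 1 = 2
t=3: ŷ = -7 + 4·3 = 5; e = 4.5 − 5 = -0.5
t=9: ŷ = -7 + 4·9 = 29; e = 26.5 − 29 = -2.5
t=11: ŷ = -7 + 4·11 = 37; e = 37 − 37 = 0
t=20: ŷ = -7 + 4·20 = 73; e = 74 − 73 = 1
SSE = 4 + 0.25 + 6.25 + 0 + 1 = 11.5

SSE = 11.5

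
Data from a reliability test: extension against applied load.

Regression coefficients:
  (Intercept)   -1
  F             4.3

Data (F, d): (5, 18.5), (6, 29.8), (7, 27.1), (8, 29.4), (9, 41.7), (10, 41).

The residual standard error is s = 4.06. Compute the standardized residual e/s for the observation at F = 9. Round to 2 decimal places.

0.99

d̂ = -1 + 4.3·9 = 37.7
e = 41.7 − 37.7 = 4
e/s = 4 / 4.06 = 0.99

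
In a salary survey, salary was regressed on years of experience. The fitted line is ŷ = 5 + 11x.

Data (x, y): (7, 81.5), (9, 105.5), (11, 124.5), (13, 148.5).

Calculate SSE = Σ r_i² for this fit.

x=7: ŷ = 5 + 11·7 = 82; r = 81.5 − 82 = -0.5
x=9: ŷ = 5 + 11·9 = 104; r = 105.5 − 104 = 1.5
x=11: ŷ = 5 + 11·11 = 126; r = 124.5 − 126 = -1.5
x=13: ŷ = 5 + 11·13 = 148; r = 148.5 − 148 = 0.5
SSE = 0.25 + 2.25 + 2.25 + 0.25 = 5

SSE = 5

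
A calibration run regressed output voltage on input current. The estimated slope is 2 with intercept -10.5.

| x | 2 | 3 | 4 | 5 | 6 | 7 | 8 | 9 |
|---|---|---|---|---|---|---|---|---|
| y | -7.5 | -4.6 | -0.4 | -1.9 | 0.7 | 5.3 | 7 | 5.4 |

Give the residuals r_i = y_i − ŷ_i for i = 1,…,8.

-1, -0.1, 2.1, -1.4, -0.8, 1.8, 1.5, -2.1

x=2: ŷ = -10.5 + 2·2 = -6.5; r = -7.5 − (-6.5) = -1
x=3: ŷ = -10.5 + 2·3 = -4.5; r = -4.6 − (-4.5) = -0.1
x=4: ŷ = -10.5 + 2·4 = -2.5; r = -0.4 − (-2.5) = 2.1
x=5: ŷ = -10.5 + 2·5 = -0.5; r = -1.9 − (-0.5) = -1.4
x=6: ŷ = -10.5 + 2·6 = 1.5; r = 0.7 − 1.5 = -0.8
x=7: ŷ = -10.5 + 2·7 = 3.5; r = 5.3 − 3.5 = 1.8
x=8: ŷ = -10.5 + 2·8 = 5.5; r = 7 − 5.5 = 1.5
x=9: ŷ = -10.5 + 2·9 = 7.5; r = 5.4 − 7.5 = -2.1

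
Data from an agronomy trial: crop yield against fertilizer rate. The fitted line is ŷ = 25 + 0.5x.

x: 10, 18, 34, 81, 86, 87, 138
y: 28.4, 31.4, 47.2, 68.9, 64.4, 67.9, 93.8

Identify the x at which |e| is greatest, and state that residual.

x=10: ŷ = 25 + 0.5·10 = 30; e = 28.4 − 30 = -1.6
x=18: ŷ = 25 + 0.5·18 = 34; e = 31.4 − 34 = -2.6
x=34: ŷ = 25 + 0.5·34 = 42; e = 47.2 − 42 = 5.2
x=81: ŷ = 25 + 0.5·81 = 65.5; e = 68.9 − 65.5 = 3.4
x=86: ŷ = 25 + 0.5·86 = 68; e = 64.4 − 68 = -3.6
x=87: ŷ = 25 + 0.5·87 = 68.5; e = 67.9 − 68.5 = -0.6
x=138: ŷ = 25 + 0.5·138 = 94; e = 93.8 − 94 = -0.2
Largest |e| is 5.2 at x = 34, residual 5.2.

x = 34, e = 5.2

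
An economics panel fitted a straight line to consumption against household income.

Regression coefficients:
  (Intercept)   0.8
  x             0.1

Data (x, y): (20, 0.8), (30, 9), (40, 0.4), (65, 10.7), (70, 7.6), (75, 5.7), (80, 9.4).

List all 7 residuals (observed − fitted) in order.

-2, 5.2, -4.4, 3.4, -0.2, -2.6, 0.6

x=20: ŷ = 0.8 + 0.1·20 = 2.8; r = 0.8 − 2.8 = -2
x=30: ŷ = 0.8 + 0.1·30 = 3.8; r = 9 − 3.8 = 5.2
x=40: ŷ = 0.8 + 0.1·40 = 4.8; r = 0.4 − 4.8 = -4.4
x=65: ŷ = 0.8 + 0.1·65 = 7.3; r = 10.7 − 7.3 = 3.4
x=70: ŷ = 0.8 + 0.1·70 = 7.8; r = 7.6 − 7.8 = -0.2
x=75: ŷ = 0.8 + 0.1·75 = 8.3; r = 5.7 − 8.3 = -2.6
x=80: ŷ = 0.8 + 0.1·80 = 8.8; r = 9.4 − 8.8 = 0.6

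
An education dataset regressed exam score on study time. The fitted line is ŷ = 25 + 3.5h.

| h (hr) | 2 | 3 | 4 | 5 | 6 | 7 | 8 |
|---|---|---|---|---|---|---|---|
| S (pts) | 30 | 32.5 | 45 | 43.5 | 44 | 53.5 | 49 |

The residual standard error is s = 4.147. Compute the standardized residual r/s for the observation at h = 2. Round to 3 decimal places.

-0.482

ŷ = 25 + 3.5·2 = 32
r = 30 − 32 = -2
r/s = -2 / 4.147 = -0.482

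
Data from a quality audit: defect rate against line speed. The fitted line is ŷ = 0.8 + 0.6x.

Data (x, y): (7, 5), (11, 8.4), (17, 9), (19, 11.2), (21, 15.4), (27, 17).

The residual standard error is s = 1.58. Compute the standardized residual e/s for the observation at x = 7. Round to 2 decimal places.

0.00

ŷ = 0.8 + 0.6·7 = 5
e = 5 − 5 = 0
e/s = 0 / 1.58 = 0.00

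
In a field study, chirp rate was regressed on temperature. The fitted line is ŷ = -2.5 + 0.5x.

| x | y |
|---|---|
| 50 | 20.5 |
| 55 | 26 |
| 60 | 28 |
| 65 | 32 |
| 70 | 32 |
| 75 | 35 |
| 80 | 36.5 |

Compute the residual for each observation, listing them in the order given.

-2, 1, 0.5, 2, -0.5, 0, -1

x=50: ŷ = -2.5 + 0.5·50 = 22.5; r = 20.5 − 22.5 = -2
x=55: ŷ = -2.5 + 0.5·55 = 25; r = 26 − 25 = 1
x=60: ŷ = -2.5 + 0.5·60 = 27.5; r = 28 − 27.5 = 0.5
x=65: ŷ = -2.5 + 0.5·65 = 30; r = 32 − 30 = 2
x=70: ŷ = -2.5 + 0.5·70 = 32.5; r = 32 − 32.5 = -0.5
x=75: ŷ = -2.5 + 0.5·75 = 35; r = 35 − 35 = 0
x=80: ŷ = -2.5 + 0.5·80 = 37.5; r = 36.5 − 37.5 = -1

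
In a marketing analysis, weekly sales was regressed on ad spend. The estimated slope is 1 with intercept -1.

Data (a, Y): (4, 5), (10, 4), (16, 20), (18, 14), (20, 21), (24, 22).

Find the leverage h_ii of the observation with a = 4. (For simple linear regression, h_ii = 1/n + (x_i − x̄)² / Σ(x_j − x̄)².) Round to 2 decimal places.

ā = (4 + 10 + 16 + 18 + 20 + 24)/6 = 15.3333
Σ(a − ā)² = 128.444 + 28.4444 + 0.444444 + 7.11111 + 21.7778 + 75.1111 = 261.333
h = 1/6 + (-11.3333)²/261.333 = 0.166667 + 0.491497 = 0.66

h = 0.66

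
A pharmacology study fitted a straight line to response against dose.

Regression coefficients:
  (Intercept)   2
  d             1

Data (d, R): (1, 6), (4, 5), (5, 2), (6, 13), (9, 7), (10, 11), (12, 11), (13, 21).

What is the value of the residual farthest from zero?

d=1: R̂ = 2 + 1 = 3; e = 6 − 3 = 3
d=4: R̂ = 2 + 4 = 6; e = 5 − 6 = -1
d=5: R̂ = 2 + 5 = 7; e = 2 − 7 = -5
d=6: R̂ = 2 + 6 = 8; e = 13 − 8 = 5
d=9: R̂ = 2 + 9 = 11; e = 7 − 11 = -4
d=10: R̂ = 2 + 10 = 12; e = 11 − 12 = -1
d=12: R̂ = 2 + 12 = 14; e = 11 − 14 = -3
d=13: R̂ = 2 + 13 = 15; e = 21 − 15 = 6
Largest |e| is 6 at d = 13, residual 6.

e = 6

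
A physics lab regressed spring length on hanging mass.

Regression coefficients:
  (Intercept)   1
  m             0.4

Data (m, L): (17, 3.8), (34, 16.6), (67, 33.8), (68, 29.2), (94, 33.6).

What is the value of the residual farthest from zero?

m=17: ŷ = 1 + 0.4·17 = 7.8; e = 3.8 − 7.8 = -4
m=34: ŷ = 1 + 0.4·34 = 14.6; e = 16.6 − 14.6 = 2
m=67: ŷ = 1 + 0.4·67 = 27.8; e = 33.8 − 27.8 = 6
m=68: ŷ = 1 + 0.4·68 = 28.2; e = 29.2 − 28.2 = 1
m=94: ŷ = 1 + 0.4·94 = 38.6; e = 33.6 − 38.6 = -5
Largest |e| is 6 at m = 67, residual 6.

e = 6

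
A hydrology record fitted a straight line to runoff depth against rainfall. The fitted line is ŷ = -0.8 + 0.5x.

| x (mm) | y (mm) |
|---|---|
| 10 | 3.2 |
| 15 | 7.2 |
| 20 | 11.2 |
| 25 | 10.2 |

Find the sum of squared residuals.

x=10: ŷ = -0.8 + 0.5·10 = 4.2; r = 3.2 − 4.2 = -1
x=15: ŷ = -0.8 + 0.5·15 = 6.7; r = 7.2 − 6.7 = 0.5
x=20: ŷ = -0.8 + 0.5·20 = 9.2; r = 11.2 − 9.2 = 2
x=25: ŷ = -0.8 + 0.5·25 = 11.7; r = 10.2 − 11.7 = -1.5
SSE = 1 + 0.25 + 4 + 2.25 = 7.5

SSE = 7.5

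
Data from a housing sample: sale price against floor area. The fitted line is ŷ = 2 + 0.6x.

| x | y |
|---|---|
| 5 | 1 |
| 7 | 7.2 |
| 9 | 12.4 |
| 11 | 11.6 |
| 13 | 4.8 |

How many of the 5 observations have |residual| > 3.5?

3

x=5: ŷ = 2 + 0.6·5 = 5; e = 1 − 5 = -4
x=7: ŷ = 2 + 0.6·7 = 6.2; e = 7.2 − 6.2 = 1
x=9: ŷ = 2 + 0.6·9 = 7.4; e = 12.4 − 7.4 = 5
x=11: ŷ = 2 + 0.6·11 = 8.6; e = 11.6 − 8.6 = 3
x=13: ŷ = 2 + 0.6·13 = 9.8; e = 4.8 − 9.8 = -5
|e| > 3.5: x=5 (|e|=4), x=9 (|e|=5), x=13 (|e|=5) → 3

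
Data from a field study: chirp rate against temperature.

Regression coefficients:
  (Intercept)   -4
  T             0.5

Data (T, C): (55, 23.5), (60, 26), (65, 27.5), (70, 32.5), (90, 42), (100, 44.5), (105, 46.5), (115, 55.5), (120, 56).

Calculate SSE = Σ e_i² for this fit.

T=55: Ĉ = -4 + 0.5·55 = 23.5; e = 23.5 − 23.5 = 0
T=60: Ĉ = -4 + 0.5·60 = 26; e = 26 − 26 = 0
T=65: Ĉ = -4 + 0.5·65 = 28.5; e = 27.5 − 28.5 = -1
T=70: Ĉ = -4 + 0.5·70 = 31; e = 32.5 − 31 = 1.5
T=90: Ĉ = -4 + 0.5·90 = 41; e = 42 − 41 = 1
T=100: Ĉ = -4 + 0.5·100 = 46; e = 44.5 − 46 = -1.5
T=105: Ĉ = -4 + 0.5·105 = 48.5; e = 46.5 − 48.5 = -2
T=115: Ĉ = -4 + 0.5·115 = 53.5; e = 55.5 − 53.5 = 2
T=120: Ĉ = -4 + 0.5·120 = 56; e = 56 − 56 = 0
SSE = 0 + 0 + 1 + 2.25 + 1 + 2.25 + 4 + 4 + 0 = 14.5

SSE = 14.5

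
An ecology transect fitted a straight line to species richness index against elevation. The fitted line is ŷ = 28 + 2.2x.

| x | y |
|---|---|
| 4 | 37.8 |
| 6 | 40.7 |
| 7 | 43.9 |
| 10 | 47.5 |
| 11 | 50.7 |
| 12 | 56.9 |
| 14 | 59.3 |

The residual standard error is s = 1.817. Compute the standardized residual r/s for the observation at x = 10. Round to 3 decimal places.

-1.376

ŷ = 28 + 2.2·10 = 50
r = 47.5 − 50 = -2.5
r/s = -2.5 / 1.817 = -1.376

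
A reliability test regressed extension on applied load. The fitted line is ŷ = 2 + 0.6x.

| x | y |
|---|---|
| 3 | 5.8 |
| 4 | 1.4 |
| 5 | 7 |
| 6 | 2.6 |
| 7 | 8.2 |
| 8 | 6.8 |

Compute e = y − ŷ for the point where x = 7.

e = 2

ŷ = 2 + 0.6·7 = 6.2
e = 8.2 − 6.2 = 2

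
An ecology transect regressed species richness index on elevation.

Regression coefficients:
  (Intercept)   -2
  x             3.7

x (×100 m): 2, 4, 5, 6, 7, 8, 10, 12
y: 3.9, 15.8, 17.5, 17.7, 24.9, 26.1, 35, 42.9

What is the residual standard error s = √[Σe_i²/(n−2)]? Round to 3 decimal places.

x=2: ŷ = -2 + 3.7·2 = 5.4; e = 3.9 − 5.4 = -1.5
x=4: ŷ = -2 + 3.7·4 = 12.8; e = 15.8 − 12.8 = 3
x=5: ŷ = -2 + 3.7·5 = 16.5; e = 17.5 − 16.5 = 1
x=6: ŷ = -2 + 3.7·6 = 20.2; e = 17.7 − 20.2 = -2.5
x=7: ŷ = -2 + 3.7·7 = 23.9; e = 24.9 − 23.9 = 1
x=8: ŷ = -2 + 3.7·8 = 27.6; e = 26.1 − 27.6 = -1.5
x=10: ŷ = -2 + 3.7·10 = 35; e = 35 − 35 = 0
x=12: ŷ = -2 + 3.7·12 = 42.4; e = 42.9 − 42.4 = 0.5
SSE = 2.25 + 9 + 1 + 6.25 + 1 + 2.25 + 0 + 0.25 = 22
s = √(22/6) = √3.66667 ≈ 1.915

s = 1.915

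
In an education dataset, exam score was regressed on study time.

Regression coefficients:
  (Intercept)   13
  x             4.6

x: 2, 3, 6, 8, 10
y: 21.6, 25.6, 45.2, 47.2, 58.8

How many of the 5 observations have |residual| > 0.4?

x=2: ŷ = 13 + 4.6·2 = 22.2; r = 21.6 − 22.2 = -0.6
x=3: ŷ = 13 + 4.6·3 = 26.8; r = 25.6 − 26.8 = -1.2
x=6: ŷ = 13 + 4.6·6 = 40.6; r = 45.2 − 40.6 = 4.6
x=8: ŷ = 13 + 4.6·8 = 49.8; r = 47.2 − 49.8 = -2.6
x=10: ŷ = 13 + 4.6·10 = 59; r = 58.8 − 59 = -0.2
|r| > 0.4: x=2 (|r|=0.6), x=3 (|r|=1.2), x=6 (|r|=4.6), x=8 (|r|=2.6) → 4

4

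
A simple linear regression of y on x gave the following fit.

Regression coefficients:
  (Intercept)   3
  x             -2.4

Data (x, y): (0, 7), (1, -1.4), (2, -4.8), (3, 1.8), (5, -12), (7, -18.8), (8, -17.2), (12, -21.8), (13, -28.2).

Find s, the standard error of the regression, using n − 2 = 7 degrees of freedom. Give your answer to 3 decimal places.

s = 4.071

x=0: ŷ = 3 − 2.4·0 = 3; r = 7 − 3 = 4
x=1: ŷ = 3 − 2.4·1 = 0.6; r = -1.4 − 0.6 = -2
x=2: ŷ = 3 − 2.4·2 = -1.8; r = -4.8 − (-1.8) = -3
x=3: ŷ = 3 − 2.4·3 = -4.2; r = 1.8 − (-4.2) = 6
x=5: ŷ = 3 − 2.4·5 = -9; r = -12 − (-9) = -3
x=7: ŷ = 3 − 2.4·7 = -13.8; r = -18.8 − (-13.8) = -5
x=8: ŷ = 3 − 2.4·8 = -16.2; r = -17.2 − (-16.2) = -1
x=12: ŷ = 3 − 2.4·12 = -25.8; r = -21.8 − (-25.8) = 4
x=13: ŷ = 3 − 2.4·13 = -28.2; r = -28.2 − (-28.2) = 0
SSE = 16 + 4 + 9 + 36 + 9 + 25 + 1 + 16 + 0 = 116
s = √(116/7) = √16.5714 ≈ 4.071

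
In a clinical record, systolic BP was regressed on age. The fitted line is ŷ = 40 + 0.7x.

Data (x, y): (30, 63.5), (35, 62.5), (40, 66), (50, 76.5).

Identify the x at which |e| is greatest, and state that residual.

x=30: ŷ = 40 + 0.7·30 = 61; e = 63.5 − 61 = 2.5
x=35: ŷ = 40 + 0.7·35 = 64.5; e = 62.5 − 64.5 = -2
x=40: ŷ = 40 + 0.7·40 = 68; e = 66 − 68 = -2
x=50: ŷ = 40 + 0.7·50 = 75; e = 76.5 − 75 = 1.5
Largest |e| is 2.5 at x = 30, residual 2.5.

x = 30, e = 2.5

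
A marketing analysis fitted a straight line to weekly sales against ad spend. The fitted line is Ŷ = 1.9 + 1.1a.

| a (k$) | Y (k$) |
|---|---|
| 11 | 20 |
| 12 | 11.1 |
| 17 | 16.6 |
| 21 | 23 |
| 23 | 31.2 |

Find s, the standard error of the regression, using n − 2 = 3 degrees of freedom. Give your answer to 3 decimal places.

s = 5.416

a=11: Ŷ = 1.9 + 1.1·11 = 14; r = 20 − 14 = 6
a=12: Ŷ = 1.9 + 1.1·12 = 15.1; r = 11.1 − 15.1 = -4
a=17: Ŷ = 1.9 + 1.1·17 = 20.6; r = 16.6 − 20.6 = -4
a=21: Ŷ = 1.9 + 1.1·21 = 25; r = 23 − 25 = -2
a=23: Ŷ = 1.9 + 1.1·23 = 27.2; r = 31.2 − 27.2 = 4
SSE = 36 + 16 + 16 + 4 + 16 = 88
s = √(88/3) = √29.3333 ≈ 5.416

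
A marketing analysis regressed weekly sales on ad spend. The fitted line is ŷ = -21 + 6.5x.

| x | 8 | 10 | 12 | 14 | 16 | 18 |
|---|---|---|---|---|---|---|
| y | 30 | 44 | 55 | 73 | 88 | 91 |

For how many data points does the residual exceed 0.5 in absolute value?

x=8: ŷ = -21 + 6.5·8 = 31; e = 30 − 31 = -1
x=10: ŷ = -21 + 6.5·10 = 44; e = 44 − 44 = 0
x=12: ŷ = -21 + 6.5·12 = 57; e = 55 − 57 = -2
x=14: ŷ = -21 + 6.5·14 = 70; e = 73 − 70 = 3
x=16: ŷ = -21 + 6.5·16 = 83; e = 88 − 83 = 5
x=18: ŷ = -21 + 6.5·18 = 96; e = 91 − 96 = -5
|e| > 0.5: x=8 (|e|=1), x=12 (|e|=2), x=14 (|e|=3), x=16 (|e|=5), x=18 (|e|=5) → 5

5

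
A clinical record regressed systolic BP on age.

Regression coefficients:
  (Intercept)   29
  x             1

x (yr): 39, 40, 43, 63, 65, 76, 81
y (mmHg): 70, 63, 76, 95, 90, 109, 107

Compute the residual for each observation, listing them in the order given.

x=39: ŷ = 29 + 39 = 68; e = 70 − 68 = 2
x=40: ŷ = 29 + 40 = 69; e = 63 − 69 = -6
x=43: ŷ = 29 + 43 = 72; e = 76 − 72 = 4
x=63: ŷ = 29 + 63 = 92; e = 95 − 92 = 3
x=65: ŷ = 29 + 65 = 94; e = 90 − 94 = -4
x=76: ŷ = 29 + 76 = 105; e = 109 − 105 = 4
x=81: ŷ = 29 + 81 = 110; e = 107 − 110 = -3

2, -6, 4, 3, -4, 4, -3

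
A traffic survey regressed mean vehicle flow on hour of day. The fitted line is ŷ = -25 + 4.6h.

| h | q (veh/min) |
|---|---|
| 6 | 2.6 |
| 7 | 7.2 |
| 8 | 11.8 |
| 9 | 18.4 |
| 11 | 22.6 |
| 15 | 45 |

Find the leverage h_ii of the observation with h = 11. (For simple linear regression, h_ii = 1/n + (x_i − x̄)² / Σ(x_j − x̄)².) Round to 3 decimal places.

h̄ = (6 + 7 + 8 + 9 + 11 + 15)/6 = 9.33333
Σ(h − h̄)² = 11.1111 + 5.44444 + 1.77778 + 0.111111 + 2.77778 + 32.1111 = 53.3333
h = 1/6 + (1.66667)²/53.3333 = 0.166667 + 0.0520833 = 0.219

h = 0.219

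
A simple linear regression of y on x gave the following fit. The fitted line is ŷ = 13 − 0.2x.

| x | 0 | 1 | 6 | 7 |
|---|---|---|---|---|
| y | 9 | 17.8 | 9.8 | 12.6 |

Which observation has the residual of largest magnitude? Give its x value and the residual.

x = 1, e = 5

x=0: ŷ = 13 − 0.2·0 = 13; e = 9 − 13 = -4
x=1: ŷ = 13 − 0.2·1 = 12.8; e = 17.8 − 12.8 = 5
x=6: ŷ = 13 − 0.2·6 = 11.8; e = 9.8 − 11.8 = -2
x=7: ŷ = 13 − 0.2·7 = 11.6; e = 12.6 − 11.6 = 1
Largest |e| is 5 at x = 1, residual 5.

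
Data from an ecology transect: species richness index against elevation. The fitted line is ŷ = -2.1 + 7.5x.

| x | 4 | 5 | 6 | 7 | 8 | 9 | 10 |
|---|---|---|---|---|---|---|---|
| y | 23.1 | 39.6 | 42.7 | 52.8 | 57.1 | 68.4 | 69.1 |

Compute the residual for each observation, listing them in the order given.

x=4: ŷ = -2.1 + 7.5·4 = 27.9; e = 23.1 − 27.9 = -4.8
x=5: ŷ = -2.1 + 7.5·5 = 35.4; e = 39.6 − 35.4 = 4.2
x=6: ŷ = -2.1 + 7.5·6 = 42.9; e = 42.7 − 42.9 = -0.2
x=7: ŷ = -2.1 + 7.5·7 = 50.4; e = 52.8 − 50.4 = 2.4
x=8: ŷ = -2.1 + 7.5·8 = 57.9; e = 57.1 − 57.9 = -0.8
x=9: ŷ = -2.1 + 7.5·9 = 65.4; e = 68.4 − 65.4 = 3
x=10: ŷ = -2.1 + 7.5·10 = 72.9; e = 69.1 − 72.9 = -3.8

-4.8, 4.2, -0.2, 2.4, -0.8, 3, -3.8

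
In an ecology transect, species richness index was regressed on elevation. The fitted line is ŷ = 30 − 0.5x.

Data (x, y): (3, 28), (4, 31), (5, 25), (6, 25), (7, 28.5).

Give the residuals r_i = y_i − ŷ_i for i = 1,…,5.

-0.5, 3, -2.5, -2, 2

x=3: ŷ = 30 − 0.5·3 = 28.5; r = 28 − 28.5 = -0.5
x=4: ŷ = 30 − 0.5·4 = 28; r = 31 − 28 = 3
x=5: ŷ = 30 − 0.5·5 = 27.5; r = 25 − 27.5 = -2.5
x=6: ŷ = 30 − 0.5·6 = 27; r = 25 − 27 = -2
x=7: ŷ = 30 − 0.5·7 = 26.5; r = 28.5 − 26.5 = 2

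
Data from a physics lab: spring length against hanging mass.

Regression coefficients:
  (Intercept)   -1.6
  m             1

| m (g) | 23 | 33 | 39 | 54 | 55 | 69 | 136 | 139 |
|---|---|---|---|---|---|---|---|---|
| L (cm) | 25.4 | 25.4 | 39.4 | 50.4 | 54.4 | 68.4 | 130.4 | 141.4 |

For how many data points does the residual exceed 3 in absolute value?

4

m=23: ŷ = -1.6 + 23 = 21.4; r = 25.4 − 21.4 = 4
m=33: ŷ = -1.6 + 33 = 31.4; r = 25.4 − 31.4 = -6
m=39: ŷ = -1.6 + 39 = 37.4; r = 39.4 − 37.4 = 2
m=54: ŷ = -1.6 + 54 = 52.4; r = 50.4 − 52.4 = -2
m=55: ŷ = -1.6 + 55 = 53.4; r = 54.4 − 53.4 = 1
m=69: ŷ = -1.6 + 69 = 67.4; r = 68.4 − 67.4 = 1
m=136: ŷ = -1.6 + 136 = 134.4; r = 130.4 − 134.4 = -4
m=139: ŷ = -1.6 + 139 = 137.4; r = 141.4 − 137.4 = 4
|r| > 3: m=23 (|r|=4), m=33 (|r|=6), m=136 (|r|=4), m=139 (|r|=4) → 4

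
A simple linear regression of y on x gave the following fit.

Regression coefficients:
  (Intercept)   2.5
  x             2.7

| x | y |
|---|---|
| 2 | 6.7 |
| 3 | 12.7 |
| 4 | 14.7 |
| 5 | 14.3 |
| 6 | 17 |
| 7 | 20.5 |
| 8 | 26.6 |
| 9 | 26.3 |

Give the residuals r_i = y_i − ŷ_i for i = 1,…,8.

x=2: ŷ = 2.5 + 2.7·2 = 7.9; r = 6.7 − 7.9 = -1.2
x=3: ŷ = 2.5 + 2.7·3 = 10.6; r = 12.7 − 10.6 = 2.1
x=4: ŷ = 2.5 + 2.7·4 = 13.3; r = 14.7 − 13.3 = 1.4
x=5: ŷ = 2.5 + 2.7·5 = 16; r = 14.3 − 16 = -1.7
x=6: ŷ = 2.5 + 2.7·6 = 18.7; r = 17 − 18.7 = -1.7
x=7: ŷ = 2.5 + 2.7·7 = 21.4; r = 20.5 − 21.4 = -0.9
x=8: ŷ = 2.5 + 2.7·8 = 24.1; r = 26.6 − 24.1 = 2.5
x=9: ŷ = 2.5 + 2.7·9 = 26.8; r = 26.3 − 26.8 = -0.5

-1.2, 2.1, 1.4, -1.7, -1.7, -0.9, 2.5, -0.5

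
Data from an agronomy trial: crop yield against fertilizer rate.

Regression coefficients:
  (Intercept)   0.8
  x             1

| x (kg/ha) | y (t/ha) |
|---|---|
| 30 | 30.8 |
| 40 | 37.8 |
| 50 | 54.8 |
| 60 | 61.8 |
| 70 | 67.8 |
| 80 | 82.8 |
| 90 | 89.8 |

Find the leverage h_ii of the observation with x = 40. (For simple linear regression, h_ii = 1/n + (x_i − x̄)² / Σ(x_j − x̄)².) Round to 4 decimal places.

x̄ = (30 + 40 + 50 + 60 + 70 + 80 + 90)/7 = 60
Σ(x − x̄)² = 900 + 400 + 100 + 0 + 100 + 400 + 900 = 2800
h = 1/7 + (-20)²/2800 = 0.142857 + 0.142857 = 0.2857

h = 0.2857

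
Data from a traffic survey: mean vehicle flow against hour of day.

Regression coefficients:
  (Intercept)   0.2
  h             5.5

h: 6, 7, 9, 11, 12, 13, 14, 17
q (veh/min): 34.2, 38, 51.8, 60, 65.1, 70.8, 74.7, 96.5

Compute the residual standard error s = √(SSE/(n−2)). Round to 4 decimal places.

s = 1.9365

h=6: q̂ = 0.2 + 5.5·6 = 33.2; r = 34.2 − 33.2 = 1
h=7: q̂ = 0.2 + 5.5·7 = 38.7; r = 38 − 38.7 = -0.7
h=9: q̂ = 0.2 + 5.5·9 = 49.7; r = 51.8 − 49.7 = 2.1
h=11: q̂ = 0.2 + 5.5·11 = 60.7; r = 60 − 60.7 = -0.7
h=12: q̂ = 0.2 + 5.5·12 = 66.2; r = 65.1 − 66.2 = -1.1
h=13: q̂ = 0.2 + 5.5·13 = 71.7; r = 70.8 − 71.7 = -0.9
h=14: q̂ = 0.2 + 5.5·14 = 77.2; r = 74.7 − 77.2 = -2.5
h=17: q̂ = 0.2 + 5.5·17 = 93.7; r = 96.5 − 93.7 = 2.8
SSE = 1 + 0.49 + 4.41 + 0.49 + 1.21 + 0.81 + 6.25 + 7.84 = 22.5
s = √(22.5/6) = √3.75 ≈ 1.9365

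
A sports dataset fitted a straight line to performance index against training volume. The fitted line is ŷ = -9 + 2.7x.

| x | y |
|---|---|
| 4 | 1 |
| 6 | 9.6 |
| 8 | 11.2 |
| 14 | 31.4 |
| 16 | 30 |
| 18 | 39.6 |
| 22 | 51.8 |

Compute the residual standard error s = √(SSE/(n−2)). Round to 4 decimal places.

s = 2.6351

x=4: ŷ = -9 + 2.7·4 = 1.8; r = 1 − 1.8 = -0.8
x=6: ŷ = -9 + 2.7·6 = 7.2; r = 9.6 − 7.2 = 2.4
x=8: ŷ = -9 + 2.7·8 = 12.6; r = 11.2 − 12.6 = -1.4
x=14: ŷ = -9 + 2.7·14 = 28.8; r = 31.4 − 28.8 = 2.6
x=16: ŷ = -9 + 2.7·16 = 34.2; r = 30 − 34.2 = -4.2
x=18: ŷ = -9 + 2.7·18 = 39.6; r = 39.6 − 39.6 = 0
x=22: ŷ = -9 + 2.7·22 = 50.4; r = 51.8 − 50.4 = 1.4
SSE = 0.64 + 5.76 + 1.96 + 6.76 + 17.64 + 0 + 1.96 = 34.72
s = √(34.72/5) = √6.944 ≈ 2.6351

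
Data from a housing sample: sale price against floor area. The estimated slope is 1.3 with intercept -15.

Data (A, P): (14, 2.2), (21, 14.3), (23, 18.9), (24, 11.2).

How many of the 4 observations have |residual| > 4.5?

A=14: P̂ = -15 + 1.3·14 = 3.2; e = 2.2 − 3.2 = -1
A=21: P̂ = -15 + 1.3·21 = 12.3; e = 14.3 − 12.3 = 2
A=23: P̂ = -15 + 1.3·23 = 14.9; e = 18.9 − 14.9 = 4
A=24: P̂ = -15 + 1.3·24 = 16.2; e = 11.2 − 16.2 = -5
|e| > 4.5: A=24 (|e|=5) → 1

1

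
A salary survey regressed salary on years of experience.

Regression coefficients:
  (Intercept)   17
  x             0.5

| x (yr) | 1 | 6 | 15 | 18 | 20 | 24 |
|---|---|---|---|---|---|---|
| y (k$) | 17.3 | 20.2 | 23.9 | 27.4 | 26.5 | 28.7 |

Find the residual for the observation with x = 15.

ŷ = 17 + 0.5·15 = 24.5
r = 23.9 − 24.5 = -0.6

r = -0.6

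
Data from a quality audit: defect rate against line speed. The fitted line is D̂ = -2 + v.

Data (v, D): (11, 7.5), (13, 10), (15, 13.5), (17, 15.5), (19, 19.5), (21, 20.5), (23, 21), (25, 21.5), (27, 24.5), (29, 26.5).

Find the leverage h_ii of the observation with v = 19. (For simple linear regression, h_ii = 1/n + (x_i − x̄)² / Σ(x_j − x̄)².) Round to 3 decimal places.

v̄ = (11 + 13 + 15 + 17 + 19 + 21 + 23 + 25 + 27 + 29)/10 = 20
Σ(v − v̄)² = 81 + 49 + 25 + 9 + 1 + 1 + 9 + 25 + 49 + 81 = 330
h = 1/10 + (-1)²/330 = 0.1 + 0.0030303 = 0.103

h = 0.103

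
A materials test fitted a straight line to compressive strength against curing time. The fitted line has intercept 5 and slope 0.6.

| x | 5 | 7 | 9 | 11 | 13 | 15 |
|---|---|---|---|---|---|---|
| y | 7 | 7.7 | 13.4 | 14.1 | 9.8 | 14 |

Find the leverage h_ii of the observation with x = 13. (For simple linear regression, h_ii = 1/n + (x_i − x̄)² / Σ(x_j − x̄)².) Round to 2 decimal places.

x̄ = (5 + 7 + 9 + 11 + 13 + 15)/6 = 10
Σ(x − x̄)² = 25 + 9 + 1 + 1 + 9 + 25 = 70
h = 1/6 + (3)²/70 = 0.166667 + 0.128571 = 0.30

h = 0.30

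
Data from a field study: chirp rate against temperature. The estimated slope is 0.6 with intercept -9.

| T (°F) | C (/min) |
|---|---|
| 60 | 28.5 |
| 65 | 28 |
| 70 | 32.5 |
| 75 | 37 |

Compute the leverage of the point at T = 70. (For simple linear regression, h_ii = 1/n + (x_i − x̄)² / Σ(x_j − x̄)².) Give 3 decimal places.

T̄ = (60 + 65 + 70 + 75)/4 = 67.5
Σ(T − T̄)² = 56.25 + 6.25 + 6.25 + 56.25 = 125
h = 1/4 + (2.5)²/125 = 0.25 + 0.05 = 0.300

h = 0.300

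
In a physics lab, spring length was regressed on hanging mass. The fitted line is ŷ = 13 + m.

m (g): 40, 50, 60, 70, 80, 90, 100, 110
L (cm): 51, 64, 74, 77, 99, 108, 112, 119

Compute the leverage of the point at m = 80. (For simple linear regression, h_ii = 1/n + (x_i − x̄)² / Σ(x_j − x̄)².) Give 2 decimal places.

h = 0.13

m̄ = (40 + 50 + 60 + 70 + 80 + 90 + 100 + 110)/8 = 75
Σ(m − m̄)² = 1225 + 625 + 225 + 25 + 25 + 225 + 625 + 1225 = 4200
h = 1/8 + (5)²/4200 = 0.125 + 0.00595238 = 0.13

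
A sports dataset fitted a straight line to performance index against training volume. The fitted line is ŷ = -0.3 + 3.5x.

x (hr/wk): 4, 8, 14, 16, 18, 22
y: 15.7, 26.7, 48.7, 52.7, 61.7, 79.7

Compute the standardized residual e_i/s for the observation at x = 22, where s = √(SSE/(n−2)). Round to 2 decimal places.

x=4: ŷ = -0.3 + 3.5·4 = 13.7; e = 15.7 − 13.7 = 2
x=8: ŷ = -0.3 + 3.5·8 = 27.7; e = 26.7 − 27.7 = -1
x=14: ŷ = -0.3 + 3.5·14 = 48.7; e = 48.7 − 48.7 = 0
x=16: ŷ = -0.3 + 3.5·16 = 55.7; e = 52.7 − 55.7 = -3
x=18: ŷ = -0.3 + 3.5·18 = 62.7; e = 61.7 − 62.7 = -1
x=22: ŷ = -0.3 + 3.5·22 = 76.7; e = 79.7 − 76.7 = 3
SSE = 4 + 1 + 0 + 9 + 1 + 9 = 24
s = √(24/4) = 2.44949
e/s = 3 / 2.44949 = 1.22

1.22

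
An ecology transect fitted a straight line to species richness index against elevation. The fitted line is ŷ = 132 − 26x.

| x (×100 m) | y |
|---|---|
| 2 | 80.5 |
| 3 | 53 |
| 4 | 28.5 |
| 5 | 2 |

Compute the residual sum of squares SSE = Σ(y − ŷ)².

SSE = 1.5

x=2: ŷ = 132 − 26·2 = 80; e = 80.5 − 80 = 0.5
x=3: ŷ = 132 − 26·3 = 54; e = 53 − 54 = -1
x=4: ŷ = 132 − 26·4 = 28; e = 28.5 − 28 = 0.5
x=5: ŷ = 132 − 26·5 = 2; e = 2 − 2 = 0
SSE = 0.25 + 1 + 0.25 + 0 = 1.5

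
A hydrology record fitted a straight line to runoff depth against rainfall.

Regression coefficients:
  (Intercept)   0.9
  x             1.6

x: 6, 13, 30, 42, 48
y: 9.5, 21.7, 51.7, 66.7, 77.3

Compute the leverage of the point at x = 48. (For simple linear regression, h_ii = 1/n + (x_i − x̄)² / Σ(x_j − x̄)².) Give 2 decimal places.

h = 0.51

x̄ = (6 + 13 + 30 + 42 + 48)/5 = 27.8
Σ(x − x̄)² = 475.24 + 219.04 + 4.84 + 201.64 + 408.04 = 1308.8
h = 1/5 + (20.2)²/1308.8 = 0.2 + 0.311767 = 0.51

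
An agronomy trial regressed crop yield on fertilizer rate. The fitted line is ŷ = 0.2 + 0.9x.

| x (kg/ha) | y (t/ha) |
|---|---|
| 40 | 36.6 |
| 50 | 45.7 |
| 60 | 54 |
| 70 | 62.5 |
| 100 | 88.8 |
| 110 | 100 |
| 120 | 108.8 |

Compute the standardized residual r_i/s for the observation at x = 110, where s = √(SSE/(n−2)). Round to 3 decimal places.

0.906

x=40: ŷ = 0.2 + 0.9·40 = 36.2; r = 36.6 − 36.2 = 0.4
x=50: ŷ = 0.2 + 0.9·50 = 45.2; r = 45.7 − 45.2 = 0.5
x=60: ŷ = 0.2 + 0.9·60 = 54.2; r = 54 − 54.2 = -0.2
x=70: ŷ = 0.2 + 0.9·70 = 63.2; r = 62.5 − 63.2 = -0.7
x=100: ŷ = 0.2 + 0.9·100 = 90.2; r = 88.8 − 90.2 = -1.4
x=110: ŷ = 0.2 + 0.9·110 = 99.2; r = 100 − 99.2 = 0.8
x=120: ŷ = 0.2 + 0.9·120 = 108.2; r = 108.8 − 108.2 = 0.6
SSE = 0.16 + 0.25 + 0.04 + 0.49 + 1.96 + 0.64 + 0.36 = 3.9
s = √(3.9/5) = 0.883176
r/s = 0.8 / 0.883176 = 0.906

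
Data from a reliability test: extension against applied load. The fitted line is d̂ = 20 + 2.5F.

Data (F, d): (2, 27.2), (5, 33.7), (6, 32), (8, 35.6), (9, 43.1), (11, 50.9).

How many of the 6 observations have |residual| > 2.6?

3

F=2: d̂ = 20 + 2.5·2 = 25; r = 27.2 − 25 = 2.2
F=5: d̂ = 20 + 2.5·5 = 32.5; r = 33.7 − 32.5 = 1.2
F=6: d̂ = 20 + 2.5·6 = 35; r = 32 − 35 = -3
F=8: d̂ = 20 + 2.5·8 = 40; r = 35.6 − 40 = -4.4
F=9: d̂ = 20 + 2.5·9 = 42.5; r = 43.1 − 42.5 = 0.6
F=11: d̂ = 20 + 2.5·11 = 47.5; r = 50.9 − 47.5 = 3.4
|r| > 2.6: F=6 (|r|=3), F=8 (|r|=4.4), F=11 (|r|=3.4) → 3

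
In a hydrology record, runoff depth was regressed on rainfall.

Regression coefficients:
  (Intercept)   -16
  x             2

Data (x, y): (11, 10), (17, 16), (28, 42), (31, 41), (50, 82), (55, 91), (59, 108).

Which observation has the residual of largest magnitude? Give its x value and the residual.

x = 59, e = 6

x=11: ŷ = -16 + 2·11 = 6; e = 10 − 6 = 4
x=17: ŷ = -16 + 2·17 = 18; e = 16 − 18 = -2
x=28: ŷ = -16 + 2·28 = 40; e = 42 − 40 = 2
x=31: ŷ = -16 + 2·31 = 46; e = 41 − 46 = -5
x=50: ŷ = -16 + 2·50 = 84; e = 82 − 84 = -2
x=55: ŷ = -16 + 2·55 = 94; e = 91 − 94 = -3
x=59: ŷ = -16 + 2·59 = 102; e = 108 − 102 = 6
Largest |e| is 6 at x = 59, residual 6.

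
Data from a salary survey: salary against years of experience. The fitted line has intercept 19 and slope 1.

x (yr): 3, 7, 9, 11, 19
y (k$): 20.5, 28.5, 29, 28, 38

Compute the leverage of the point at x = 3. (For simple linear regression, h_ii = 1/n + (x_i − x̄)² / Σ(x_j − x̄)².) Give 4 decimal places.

x̄ = (3 + 7 + 9 + 11 + 19)/5 = 9.8
Σ(x − x̄)² = 46.24 + 7.84 + 0.64 + 1.44 + 84.64 = 140.8
h = 1/5 + (-6.8)²/140.8 = 0.2 + 0.328409 = 0.5284

h = 0.5284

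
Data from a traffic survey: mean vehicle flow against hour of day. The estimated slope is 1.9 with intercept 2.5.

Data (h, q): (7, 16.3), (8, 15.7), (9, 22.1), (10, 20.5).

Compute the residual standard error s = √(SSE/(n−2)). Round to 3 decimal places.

s = 2.398

h=7: q̂ = 2.5 + 1.9·7 = 15.8; r = 16.3 − 15.8 = 0.5
h=8: q̂ = 2.5 + 1.9·8 = 17.7; r = 15.7 − 17.7 = -2
h=9: q̂ = 2.5 + 1.9·9 = 19.6; r = 22.1 − 19.6 = 2.5
h=10: q̂ = 2.5 + 1.9·10 = 21.5; r = 20.5 − 21.5 = -1
SSE = 0.25 + 4 + 6.25 + 1 = 11.5
s = √(11.5/2) = √5.75 ≈ 2.398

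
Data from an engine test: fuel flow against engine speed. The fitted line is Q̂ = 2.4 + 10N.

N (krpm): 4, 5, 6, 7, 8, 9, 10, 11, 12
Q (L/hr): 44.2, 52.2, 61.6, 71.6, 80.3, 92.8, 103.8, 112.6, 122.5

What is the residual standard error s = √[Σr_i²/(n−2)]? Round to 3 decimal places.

N=4: Q̂ = 2.4 + 10·4 = 42.4; r = 44.2 − 42.4 = 1.8
N=5: Q̂ = 2.4 + 10·5 = 52.4; r = 52.2 − 52.4 = -0.2
N=6: Q̂ = 2.4 + 10·6 = 62.4; r = 61.6 − 62.4 = -0.8
N=7: Q̂ = 2.4 + 10·7 = 72.4; r = 71.6 − 72.4 = -0.8
N=8: Q̂ = 2.4 + 10·8 = 82.4; r = 80.3 − 82.4 = -2.1
N=9: Q̂ = 2.4 + 10·9 = 92.4; r = 92.8 − 92.4 = 0.4
N=10: Q̂ = 2.4 + 10·10 = 102.4; r = 103.8 − 102.4 = 1.4
N=11: Q̂ = 2.4 + 10·11 = 112.4; r = 112.6 − 112.4 = 0.2
N=12: Q̂ = 2.4 + 10·12 = 122.4; r = 122.5 − 122.4 = 0.1
SSE = 3.24 + 0.04 + 0.64 + 0.64 + 4.41 + 0.16 + 1.96 + 0.04 + 0.01 = 11.14
s = √(11.14/7) = √1.59143 ≈ 1.262

s = 1.262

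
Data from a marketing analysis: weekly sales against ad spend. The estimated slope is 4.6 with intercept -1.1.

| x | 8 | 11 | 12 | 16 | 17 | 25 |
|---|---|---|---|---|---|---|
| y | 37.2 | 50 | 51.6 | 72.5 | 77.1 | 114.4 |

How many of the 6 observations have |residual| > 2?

1

x=8: ŷ = -1.1 + 4.6·8 = 35.7; r = 37.2 − 35.7 = 1.5
x=11: ŷ = -1.1 + 4.6·11 = 49.5; r = 50 − 49.5 = 0.5
x=12: ŷ = -1.1 + 4.6·12 = 54.1; r = 51.6 − 54.1 = -2.5
x=16: ŷ = -1.1 + 4.6·16 = 72.5; r = 72.5 − 72.5 = 0
x=17: ŷ = -1.1 + 4.6·17 = 77.1; r = 77.1 − 77.1 = 0
x=25: ŷ = -1.1 + 4.6·25 = 113.9; r = 114.4 − 113.9 = 0.5
|r| > 2: x=12 (|r|=2.5) → 1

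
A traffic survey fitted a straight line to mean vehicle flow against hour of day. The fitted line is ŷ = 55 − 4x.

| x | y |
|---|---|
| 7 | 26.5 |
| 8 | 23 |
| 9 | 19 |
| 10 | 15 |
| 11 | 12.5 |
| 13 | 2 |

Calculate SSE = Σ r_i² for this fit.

SSE = 3.5

x=7: ŷ = 55 − 4·7 = 27; r = 26.5 − 27 = -0.5
x=8: ŷ = 55 − 4·8 = 23; r = 23 − 23 = 0
x=9: ŷ = 55 − 4·9 = 19; r = 19 − 19 = 0
x=10: ŷ = 55 − 4·10 = 15; r = 15 − 15 = 0
x=11: ŷ = 55 − 4·11 = 11; r = 12.5 − 11 = 1.5
x=13: ŷ = 55 − 4·13 = 3; r = 2 − 3 = -1
SSE = 0.25 + 0 + 0 + 0 + 2.25 + 1 = 3.5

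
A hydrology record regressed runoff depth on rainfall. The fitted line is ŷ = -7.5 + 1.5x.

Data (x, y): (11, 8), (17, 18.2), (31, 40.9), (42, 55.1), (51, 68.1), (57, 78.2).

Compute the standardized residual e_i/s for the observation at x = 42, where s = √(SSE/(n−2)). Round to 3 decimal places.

x=11: ŷ = -7.5 + 1.5·11 = 9; e = 8 − 9 = -1
x=17: ŷ = -7.5 + 1.5·17 = 18; e = 18.2 − 18 = 0.2
x=31: ŷ = -7.5 + 1.5·31 = 39; e = 40.9 − 39 = 1.9
x=42: ŷ = -7.5 + 1.5·42 = 55.5; e = 55.1 − 55.5 = -0.4
x=51: ŷ = -7.5 + 1.5·51 = 69; e = 68.1 − 69 = -0.9
x=57: ŷ = -7.5 + 1.5·57 = 78; e = 78.2 − 78 = 0.2
SSE = 1 + 0.04 + 3.61 + 0.16 + 0.81 + 0.04 = 5.66
s = √(5.66/4) = 1.18954
e/s = -0.4 / 1.18954 = -0.336

-0.336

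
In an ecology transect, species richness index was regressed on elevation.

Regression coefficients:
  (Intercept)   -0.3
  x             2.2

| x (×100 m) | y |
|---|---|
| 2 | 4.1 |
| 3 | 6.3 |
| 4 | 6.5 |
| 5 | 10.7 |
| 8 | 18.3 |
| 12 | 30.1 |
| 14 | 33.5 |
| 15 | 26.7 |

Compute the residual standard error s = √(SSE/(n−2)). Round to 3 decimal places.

x=2: ŷ = -0.3 + 2.2·2 = 4.1; e = 4.1 − 4.1 = 0
x=3: ŷ = -0.3 + 2.2·3 = 6.3; e = 6.3 − 6.3 = 0
x=4: ŷ = -0.3 + 2.2·4 = 8.5; e = 6.5 − 8.5 = -2
x=5: ŷ = -0.3 + 2.2·5 = 10.7; e = 10.7 − 10.7 = 0
x=8: ŷ = -0.3 + 2.2·8 = 17.3; e = 18.3 − 17.3 = 1
x=12: ŷ = -0.3 + 2.2·12 = 26.1; e = 30.1 − 26.1 = 4
x=14: ŷ = -0.3 + 2.2·14 = 30.5; e = 33.5 − 30.5 = 3
x=15: ŷ = -0.3 + 2.2·15 = 32.7; e = 26.7 − 32.7 = -6
SSE = 0 + 0 + 4 + 0 + 1 + 16 + 9 + 36 = 66
s = √(66/6) = √11 ≈ 3.317

s = 3.317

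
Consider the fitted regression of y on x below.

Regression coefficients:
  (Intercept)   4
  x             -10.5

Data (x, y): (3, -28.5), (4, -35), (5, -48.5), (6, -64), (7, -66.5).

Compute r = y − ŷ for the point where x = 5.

ŷ = 4 − 10.5·5 = -48.5
r = -48.5 − (-48.5) = 0

r = 0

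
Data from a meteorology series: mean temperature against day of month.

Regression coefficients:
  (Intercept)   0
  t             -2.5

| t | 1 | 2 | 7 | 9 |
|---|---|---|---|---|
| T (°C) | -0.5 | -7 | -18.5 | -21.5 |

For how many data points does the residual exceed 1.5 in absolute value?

t=1: T̂ = −2.5·1 = -2.5; r = -0.5 − (-2.5) = 2
t=2: T̂ = −2.5·2 = -5; r = -7 − (-5) = -2
t=7: T̂ = −2.5·7 = -17.5; r = -18.5 − (-17.5) = -1
t=9: T̂ = −2.5·9 = -22.5; r = -21.5 − (-22.5) = 1
|r| > 1.5: t=1 (|r|=2), t=2 (|r|=2) → 2

2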